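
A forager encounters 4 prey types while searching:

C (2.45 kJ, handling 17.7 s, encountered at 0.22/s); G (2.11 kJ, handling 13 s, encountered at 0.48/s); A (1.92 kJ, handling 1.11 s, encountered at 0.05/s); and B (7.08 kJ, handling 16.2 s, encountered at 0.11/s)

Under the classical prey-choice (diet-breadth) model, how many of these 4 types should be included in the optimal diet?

2

Rank by E/h (kJ/s): A 1.73, B 0.437, G 0.162, C 0.138. Include each in turn until the next type's E/h falls below the running intake rate.
Rate on top 1: 0.09095. B: 0.437 > 0.09095 → include.
Rate on top 2: 0.3083. G: 0.162 < 0.3083 → exclude; stop.
Optimal diet: A, B — 2 of 4 types.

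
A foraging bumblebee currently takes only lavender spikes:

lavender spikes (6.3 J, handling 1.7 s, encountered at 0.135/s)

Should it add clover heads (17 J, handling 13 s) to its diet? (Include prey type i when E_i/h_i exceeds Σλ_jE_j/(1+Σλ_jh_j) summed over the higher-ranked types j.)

On lavender spikes alone, R = ΣλE/(1+Σλh) = 0.8505/1.23 = 0.6917 J/s.
Profitability of clover heads: 17/13 = 1.308 J/s.
1.308 > 0.6917, so adding clover heads raises the average — include it.

Yes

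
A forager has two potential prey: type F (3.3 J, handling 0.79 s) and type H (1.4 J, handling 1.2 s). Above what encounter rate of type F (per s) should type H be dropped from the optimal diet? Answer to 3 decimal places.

0.491 per s

At the threshold, the rate on type F alone equals the profitability of type H: λ·3.3/(1 + λ·0.79) = 1.4/1.2 = 1.167.
Rearranging, λ(3.3 − 1.167×0.79) = 1.167, so λ = 1.167/2.378 = 0.4905 per s.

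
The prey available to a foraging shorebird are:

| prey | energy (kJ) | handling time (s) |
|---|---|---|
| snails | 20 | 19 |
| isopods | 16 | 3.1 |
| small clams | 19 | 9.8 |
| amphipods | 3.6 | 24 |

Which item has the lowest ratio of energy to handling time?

In descending order of E/h:
isopods: 16/3.1 = 5.16 kJ/s
small clams: 19/9.8 = 1.94 kJ/s
snails: 20/19 = 1.05 kJ/s
amphipods: 3.6/24 = 0.15 kJ/s

amphipods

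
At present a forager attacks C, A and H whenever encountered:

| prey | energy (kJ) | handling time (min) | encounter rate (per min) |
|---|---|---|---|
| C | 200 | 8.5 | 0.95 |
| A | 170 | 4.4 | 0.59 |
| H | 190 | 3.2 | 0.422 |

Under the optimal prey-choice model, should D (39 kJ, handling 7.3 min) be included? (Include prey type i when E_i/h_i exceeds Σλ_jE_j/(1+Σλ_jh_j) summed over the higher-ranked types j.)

No

On C, A and H alone, R = ΣλE/(1+Σλh) = 370.5/13.02 = 28.45 kJ/min.
D: E/h = 39/7.3 = 5.342 kJ/min.
Since 5.342 < R, time spent handling D is better spent searching.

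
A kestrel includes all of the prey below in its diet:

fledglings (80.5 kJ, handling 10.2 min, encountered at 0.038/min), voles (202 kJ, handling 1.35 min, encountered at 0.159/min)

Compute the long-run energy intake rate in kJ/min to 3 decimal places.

R = Σλ_iE_i / (1 + Σλ_ih_i)
Numerator: 0.038×80.5 + 0.159×202 = 35.18
Denominator: 1 + 0.038×10.2 + 0.159×1.35 = 1.602
R = 35.18/1.602 = 21.95 kJ/min

21.955 kJ/min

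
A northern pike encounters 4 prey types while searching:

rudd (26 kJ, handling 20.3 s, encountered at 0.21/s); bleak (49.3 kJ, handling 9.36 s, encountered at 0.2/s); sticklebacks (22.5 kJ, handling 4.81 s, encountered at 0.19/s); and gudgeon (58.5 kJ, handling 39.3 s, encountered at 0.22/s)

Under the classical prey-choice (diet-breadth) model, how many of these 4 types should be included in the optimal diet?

Rank by E/h (kJ/s): bleak 5.27, sticklebacks 4.68, gudgeon 1.49, rudd 1.28. Include each in turn until the next type's E/h falls below the running intake rate.
Rate on top 1: 3.433. sticklebacks: 4.68 > 3.433 → include.
Rate on top 2: 3.734. gudgeon: 1.49 < 3.734 → exclude; stop.
Optimal diet: bleak, sticklebacks — 2 of 4 types.

2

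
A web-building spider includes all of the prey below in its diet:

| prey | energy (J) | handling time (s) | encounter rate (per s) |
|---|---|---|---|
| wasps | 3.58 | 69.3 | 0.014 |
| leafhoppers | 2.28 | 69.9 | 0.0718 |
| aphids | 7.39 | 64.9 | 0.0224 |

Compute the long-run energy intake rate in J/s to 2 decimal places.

0.04 J/s

R = (0.014×3.58 + 0.0718×2.28 + 0.0224×7.39) / (1 + 0.014×69.3 + 0.0718×69.9 + 0.0224×64.9) = 0.3794/8.443 = 0.04493 J/s.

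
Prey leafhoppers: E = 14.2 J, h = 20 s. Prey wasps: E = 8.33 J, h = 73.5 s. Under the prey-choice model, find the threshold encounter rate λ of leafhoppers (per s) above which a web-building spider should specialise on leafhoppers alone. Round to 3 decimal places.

0.009 per s

Drop wasps once their profitability E₂/h₂ falls below the rate achievable on leafhoppers alone: E₂/h₂ = λE₁/(1 + λh₁).
Solve for λ: λE₁h₂ = E₂(1 + λh₁) → λ(E₁h₂ − E₂h₁) = E₂ → λ = E₂/(E₁h₂ − E₂h₁).
λ = 8.33/(14.2×73.5 − 8.33×20) = 8.33/877.1 = 0.009497 per s.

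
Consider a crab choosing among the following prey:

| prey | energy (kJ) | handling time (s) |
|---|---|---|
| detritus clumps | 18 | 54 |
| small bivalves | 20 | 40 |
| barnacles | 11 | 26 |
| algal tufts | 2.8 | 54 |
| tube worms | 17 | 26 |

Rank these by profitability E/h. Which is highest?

tube worms

Profitability E/h (kJ/s): detritus clumps = 18/54 = 0.333, small bivalves = 20/40 = 0.5, barnacles = 11/26 = 0.423, algal tufts = 2.8/54 = 0.0519, tube worms = 17/26 = 0.654.
Ranked: tube worms > small bivalves > barnacles > detritus clumps > algal tufts.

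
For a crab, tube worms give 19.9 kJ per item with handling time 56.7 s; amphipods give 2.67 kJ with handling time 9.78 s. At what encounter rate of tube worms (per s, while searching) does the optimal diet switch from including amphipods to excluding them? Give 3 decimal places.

At the threshold, the rate on tube worms alone equals the profitability of amphipods: λ·19.9/(1 + λ·56.7) = 2.67/9.78 = 0.273.
Rearranging, λ(19.9 − 0.273×56.7) = 0.273, so λ = 0.273/4.421 = 0.06176 per s.

0.062 per s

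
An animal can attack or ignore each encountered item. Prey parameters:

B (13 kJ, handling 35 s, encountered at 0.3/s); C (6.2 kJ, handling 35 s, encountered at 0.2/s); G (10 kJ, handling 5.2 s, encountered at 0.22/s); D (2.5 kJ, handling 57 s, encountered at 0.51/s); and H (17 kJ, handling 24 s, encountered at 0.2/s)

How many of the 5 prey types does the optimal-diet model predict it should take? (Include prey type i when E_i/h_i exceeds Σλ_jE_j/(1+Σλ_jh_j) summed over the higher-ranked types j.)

1

E/h in descending order: G 1.92, H 0.708, B 0.371, C 0.177, D 0.0439 kJ/s. The optimal diet is the largest prefix of this list for which every included type satisfies E_i/h_i > R on the types above it.
Rate on top 1: 1.026. H: 0.708 < 1.026 → exclude; stop.
Optimal diet: G — 1 of 5 types.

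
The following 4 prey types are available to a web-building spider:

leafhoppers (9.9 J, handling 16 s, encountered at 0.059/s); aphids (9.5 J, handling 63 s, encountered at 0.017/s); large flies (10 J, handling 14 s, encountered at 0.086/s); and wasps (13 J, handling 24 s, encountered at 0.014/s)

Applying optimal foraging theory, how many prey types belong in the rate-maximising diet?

E/h in descending order: large flies 0.714, leafhoppers 0.619, wasps 0.542, aphids 0.151 J/s. The optimal diet is the largest prefix of this list for which every included type satisfies E_i/h_i > R on the types above it.
Rate on top 1: 0.3902. leafhoppers: 0.619 > 0.3902 → include.
Rate on top 2: 0.4587. wasps: 0.542 > 0.4587 → include.
Rate on top 3: 0.4667. aphids: 0.151 < 0.4667 → exclude; stop.
Optimal diet: large flies, leafhoppers, wasps — 3 of 4 types.

3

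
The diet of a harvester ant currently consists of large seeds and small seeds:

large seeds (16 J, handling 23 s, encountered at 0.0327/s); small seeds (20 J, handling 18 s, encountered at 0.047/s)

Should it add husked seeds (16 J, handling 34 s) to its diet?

No

Intake rate on the current diet: R = (0.0327×16 + 0.047×20) / (1 + 0.0327×23 + 0.047×18) = 1.463/2.598 = 0.5632 J/s.
husked seeds: E/h = 16/34 = 0.4706 J/s.
0.4706 < 0.5632, so adding husked seeds would lower the average — exclude it.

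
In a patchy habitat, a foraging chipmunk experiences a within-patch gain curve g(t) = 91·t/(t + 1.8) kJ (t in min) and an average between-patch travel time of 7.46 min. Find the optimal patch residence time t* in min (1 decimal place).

By the marginal value theorem, leave when the instantaneous gain rate g'(t) equals the habitat-wide average g(t)/(T + t).
g'(t) = 91·1.8/(t + 1.8)². Setting 91·1.8/(t+1.8)² = 91t/[(t+1.8)(7.46+t)] gives 1.8(7.46+t) = t(t+1.8), so t² = 1.8×7.46 = 13.43.
t* = √13.43 = 3.664 min.

3.7 min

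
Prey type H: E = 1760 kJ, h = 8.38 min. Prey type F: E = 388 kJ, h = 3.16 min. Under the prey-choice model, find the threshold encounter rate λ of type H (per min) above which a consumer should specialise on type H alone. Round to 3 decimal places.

Drop type F once their profitability E₂/h₂ falls below the rate achievable on type H alone: E₂/h₂ = λE₁/(1 + λh₁).
Solve for λ: λE₁h₂ = E₂(1 + λh₁) → λ(E₁h₂ − E₂h₁) = E₂ → λ = E₂/(E₁h₂ − E₂h₁).
λ = 388/(1760×3.16 − 388×8.38) = 388/2310 = 0.168 per min.

0.168 per min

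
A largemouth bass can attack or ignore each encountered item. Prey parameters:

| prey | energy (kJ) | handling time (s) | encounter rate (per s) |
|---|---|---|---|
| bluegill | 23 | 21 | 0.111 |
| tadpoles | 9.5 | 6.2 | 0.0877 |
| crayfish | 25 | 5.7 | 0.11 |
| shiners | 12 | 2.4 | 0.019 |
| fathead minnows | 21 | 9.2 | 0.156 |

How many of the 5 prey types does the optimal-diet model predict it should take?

3

Profitabilities (E/h, kJ/s): shiners 5, crayfish 4.39, fathead minnows 2.28, tadpoles 1.53, bluegill 1.1. Add prey in this order while the next type's profitability exceeds the intake rate on those already taken.
Rate on top 1: 0.2181. crayfish: 4.39 > 0.2181 → include.
Rate on top 2: 1.78. fathead minnows: 2.28 > 1.78 → include.
Rate on top 3: 2.012. tadpoles: 1.53 < 2.012 → exclude; stop.
Optimal diet: shiners, crayfish, fathead minnows — 3 of 5 types.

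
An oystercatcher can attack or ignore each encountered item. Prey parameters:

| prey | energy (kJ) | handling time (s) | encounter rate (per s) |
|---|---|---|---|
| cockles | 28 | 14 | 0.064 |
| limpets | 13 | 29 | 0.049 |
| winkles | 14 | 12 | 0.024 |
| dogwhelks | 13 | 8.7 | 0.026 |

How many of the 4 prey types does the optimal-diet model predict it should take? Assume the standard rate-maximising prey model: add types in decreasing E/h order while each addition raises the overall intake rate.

3

Profitabilities (E/h, kJ/s): cockles 2, dogwhelks 1.49, winkles 1.17, limpets 0.448. Add prey in this order while the next type's profitability exceeds the intake rate on those already taken.
Rate on top 1: 0.9451. dogwhelks: 1.49 > 0.9451 → include.
Rate on top 2: 1.004. winkles: 1.17 > 1.004 → include.
Rate on top 3: 1.023. limpets: 0.448 < 1.023 → exclude; stop.
Optimal diet: cockles, dogwhelks, winkles — 3 of 4 types.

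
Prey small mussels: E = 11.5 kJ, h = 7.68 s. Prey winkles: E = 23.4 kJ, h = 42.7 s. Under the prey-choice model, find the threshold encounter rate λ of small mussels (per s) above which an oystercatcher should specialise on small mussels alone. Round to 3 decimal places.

The zero-one rule: include winkles iff E₂/h₂ > λE₁/(1+λh₁). Equality gives the switch point.
λE₁h₂ = E₂ + λE₂h₁ ⇒ λ = E₂/(E₁h₂ − E₂h₁) = 23.4/(491.1 − 179.7) = 0.07516 per s.

0.075 per s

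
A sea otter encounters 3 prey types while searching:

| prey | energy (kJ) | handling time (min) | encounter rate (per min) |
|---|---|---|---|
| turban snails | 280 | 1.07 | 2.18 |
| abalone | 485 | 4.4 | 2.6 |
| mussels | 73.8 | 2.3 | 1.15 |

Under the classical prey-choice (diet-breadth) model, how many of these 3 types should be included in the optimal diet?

1

Profitabilities (E/h, kJ/min): turban snails 262, abalone 110, mussels 32.1. Add prey in this order while the next type's profitability exceeds the intake rate on those already taken.
Rate on top 1: 183.2. abalone: 110 < 183.2 → exclude; stop.
Optimal diet: turban snails — 1 of 3 types.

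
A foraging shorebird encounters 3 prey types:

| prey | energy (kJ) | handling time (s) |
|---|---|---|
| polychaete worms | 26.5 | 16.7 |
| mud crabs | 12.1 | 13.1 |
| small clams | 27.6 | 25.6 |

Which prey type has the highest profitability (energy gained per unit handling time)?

polychaete worms

In descending order of E/h:
polychaete worms: 26.5/16.7 = 1.59 kJ/s
small clams: 27.6/25.6 = 1.08 kJ/s
mud crabs: 12.1/13.1 = 0.924 kJ/s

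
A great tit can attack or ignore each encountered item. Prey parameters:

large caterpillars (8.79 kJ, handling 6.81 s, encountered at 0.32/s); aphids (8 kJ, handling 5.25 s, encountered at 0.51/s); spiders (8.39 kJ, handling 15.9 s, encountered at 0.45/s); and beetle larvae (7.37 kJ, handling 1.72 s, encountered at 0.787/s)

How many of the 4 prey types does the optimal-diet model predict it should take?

1

E/h in descending order: beetle larvae 4.28, aphids 1.52, large caterpillars 1.29, spiders 0.528 kJ/s. The optimal diet is the largest prefix of this list for which every included type satisfies E_i/h_i > R on the types above it.
Rate on top 1: 2.464. aphids: 1.52 < 2.464 → exclude; stop.
Optimal diet: beetle larvae — 1 of 4 types.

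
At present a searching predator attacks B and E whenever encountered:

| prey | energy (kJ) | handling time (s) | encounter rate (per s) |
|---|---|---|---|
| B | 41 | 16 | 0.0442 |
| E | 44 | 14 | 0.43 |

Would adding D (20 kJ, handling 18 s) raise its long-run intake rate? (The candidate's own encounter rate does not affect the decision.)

No

Intake rate on the current diet: R = (0.0442×41 + 0.43×44) / (1 + 0.0442×16 + 0.43×14) = 20.73/7.727 = 2.683 kJ/s.
D: E/h = 20/18 = 1.111 kJ/s.
Since 1.111 < R, time spent handling D is better spent searching.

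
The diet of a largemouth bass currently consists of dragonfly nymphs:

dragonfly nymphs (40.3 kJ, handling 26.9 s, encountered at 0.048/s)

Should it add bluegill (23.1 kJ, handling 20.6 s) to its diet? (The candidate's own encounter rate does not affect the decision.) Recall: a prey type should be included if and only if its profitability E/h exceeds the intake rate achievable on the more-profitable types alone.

Yes

Current rate: (0.048×40.3)/(1 + 0.048×26.9) = 0.8443 kJ/s.
Profitability of bluegill: 23.1/20.6 = 1.121 kJ/s.
1.121 > 0.8443, so adding bluegill raises the average — include it.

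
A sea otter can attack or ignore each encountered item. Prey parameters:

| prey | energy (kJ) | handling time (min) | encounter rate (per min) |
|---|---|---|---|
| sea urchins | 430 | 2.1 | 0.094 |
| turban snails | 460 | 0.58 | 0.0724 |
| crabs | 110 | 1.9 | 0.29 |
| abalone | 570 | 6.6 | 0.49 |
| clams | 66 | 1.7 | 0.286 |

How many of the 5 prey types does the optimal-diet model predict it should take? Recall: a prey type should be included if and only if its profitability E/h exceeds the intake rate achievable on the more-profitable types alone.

Rank by E/h (kJ/min): turban snails 793, sea urchins 205, abalone 86.4, crabs 57.9, clams 38.8. Include each in turn until the next type's E/h falls below the running intake rate.
Rate on top 1: 31.96. sea urchins: 205 > 31.96 → include.
Rate on top 2: 59.48. abalone: 86.4 > 59.48 → include.
Rate on top 3: 78.92. crabs: 57.9 < 78.92 → exclude; stop.
Optimal diet: turban snails, sea urchins, abalone — 3 of 5 types.

3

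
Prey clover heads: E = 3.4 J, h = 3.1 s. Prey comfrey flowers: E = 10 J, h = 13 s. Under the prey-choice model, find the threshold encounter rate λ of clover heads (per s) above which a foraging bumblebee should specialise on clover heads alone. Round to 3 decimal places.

At the threshold, the rate on clover heads alone equals the profitability of comfrey flowers: λ·3.4/(1 + λ·3.1) = 10/13 = 0.7692.
Rearranging, λ(3.4 − 0.7692×3.1) = 0.7692, so λ = 0.7692/1.015 = 0.7576 per s.

0.758 per s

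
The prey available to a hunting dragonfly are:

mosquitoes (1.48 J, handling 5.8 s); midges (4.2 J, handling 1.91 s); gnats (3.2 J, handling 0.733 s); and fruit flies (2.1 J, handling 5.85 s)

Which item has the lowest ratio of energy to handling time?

mosquitoes

Profitability E/h (J/s): mosquitoes = 1.48/5.8 = 0.255, midges = 4.2/1.91 = 2.2, gnats = 3.2/0.733 = 4.37, fruit flies = 2.1/5.85 = 0.359.
Ranked: gnats > midges > fruit flies > mosquitoes.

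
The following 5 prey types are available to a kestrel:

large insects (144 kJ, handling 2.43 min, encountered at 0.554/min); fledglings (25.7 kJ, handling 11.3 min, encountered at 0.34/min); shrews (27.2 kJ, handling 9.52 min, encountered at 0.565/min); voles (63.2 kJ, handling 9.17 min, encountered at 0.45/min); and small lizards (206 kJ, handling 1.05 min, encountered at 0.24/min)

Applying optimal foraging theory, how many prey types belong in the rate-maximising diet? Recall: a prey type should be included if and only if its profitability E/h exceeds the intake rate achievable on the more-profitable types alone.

Profitabilities (E/h, kJ/min): small lizards 196, large insects 59.3, voles 6.89, shrews 2.86, fledglings 2.27. Add prey in this order while the next type's profitability exceeds the intake rate on those already taken.
Rate on top 1: 39.49. large insects: 59.3 > 39.49 → include.
Rate on top 2: 49.73. voles: 6.89 < 49.73 → exclude; stop.
Optimal diet: small lizards, large insects — 2 of 5 types.

2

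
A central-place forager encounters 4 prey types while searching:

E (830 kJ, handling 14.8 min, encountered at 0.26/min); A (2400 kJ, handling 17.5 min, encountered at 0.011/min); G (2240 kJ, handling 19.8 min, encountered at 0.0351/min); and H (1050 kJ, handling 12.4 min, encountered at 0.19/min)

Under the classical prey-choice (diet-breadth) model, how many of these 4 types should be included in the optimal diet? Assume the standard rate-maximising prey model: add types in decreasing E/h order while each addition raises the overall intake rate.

Profitabilities (E/h, kJ/min): A 137, G 113, H 84.7, E 56.1. Add prey in this order while the next type's profitability exceeds the intake rate on those already taken.
Rate on top 1: 22.14. G: 113 > 22.14 → include.
Rate on top 2: 55.64. H: 84.7 > 55.64 → include.
Rate on top 3: 71.76. E: 56.1 < 71.76 → exclude; stop.
Optimal diet: A, G, H — 3 of 4 types.

3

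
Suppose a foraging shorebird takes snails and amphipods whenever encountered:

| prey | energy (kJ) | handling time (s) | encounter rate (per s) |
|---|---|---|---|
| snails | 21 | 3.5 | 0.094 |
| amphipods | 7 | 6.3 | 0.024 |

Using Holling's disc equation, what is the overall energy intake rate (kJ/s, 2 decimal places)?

R = (0.094×21 + 0.024×7) / (1 + 0.094×3.5 + 0.024×6.3) = 2.142/1.48 = 1.447 kJ/s.

1.45 kJ/s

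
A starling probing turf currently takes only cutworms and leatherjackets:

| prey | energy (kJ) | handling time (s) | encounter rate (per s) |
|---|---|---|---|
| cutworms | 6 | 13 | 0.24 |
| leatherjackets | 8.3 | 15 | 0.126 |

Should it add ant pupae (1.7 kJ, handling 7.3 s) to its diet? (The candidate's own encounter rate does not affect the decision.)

Intake rate on the current diet: R = (0.24×6 + 0.126×8.3) / (1 + 0.24×13 + 0.126×15) = 2.486/6.01 = 0.4136 kJ/s.
ant pupae: E/h = 1.7/7.3 = 0.2329 kJ/s.
0.2329 < 0.4136, so adding ant pupae would lower the average — exclude it.

No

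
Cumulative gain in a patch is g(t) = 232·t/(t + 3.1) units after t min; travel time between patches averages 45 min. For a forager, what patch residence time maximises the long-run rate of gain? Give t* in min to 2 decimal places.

Maximise g(t)/(T+t): set derivative to zero → g'(t)(T+t) = g(t).
g'(t) = 232·3.1/(t + 3.1)². Setting 232·3.1/(t+3.1)² = 232t/[(t+3.1)(45+t)] gives 3.1(45+t) = t(t+3.1), so t² = 3.1×45 = 139.5.
t* = √139.5 = 11.81 min.

11.81 min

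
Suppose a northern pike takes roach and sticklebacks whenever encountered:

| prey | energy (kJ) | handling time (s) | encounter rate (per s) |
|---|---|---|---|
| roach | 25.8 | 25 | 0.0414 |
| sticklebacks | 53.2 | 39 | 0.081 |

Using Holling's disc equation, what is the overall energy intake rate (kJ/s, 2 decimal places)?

1.04 kJ/s

R = Σλ_iE_i / (1 + Σλ_ih_i)
Numerator: 0.0414×25.8 + 0.081×53.2 = 5.377
Denominator: 1 + 0.0414×25 + 0.081×39 = 5.194
R = 5.377/5.194 = 1.035 kJ/s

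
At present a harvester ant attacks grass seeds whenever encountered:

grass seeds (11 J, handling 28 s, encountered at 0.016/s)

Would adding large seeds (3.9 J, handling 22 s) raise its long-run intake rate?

Yes

On grass seeds alone, R = ΣλE/(1+Σλh) = 0.176/1.448 = 0.1215 J/s.
large seeds: E/h = 3.9/22 = 0.1773 J/s.
Since 0.1773 > R, including large seeds increases the long-run rate.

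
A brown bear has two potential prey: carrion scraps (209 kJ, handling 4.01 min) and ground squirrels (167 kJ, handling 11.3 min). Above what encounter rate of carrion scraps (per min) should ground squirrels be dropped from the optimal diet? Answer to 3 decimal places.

0.099 per min

At the threshold, the rate on carrion scraps alone equals the profitability of ground squirrels: λ·209/(1 + λ·4.01) = 167/11.3 = 14.78.
Rearranging, λ(209 − 14.78×4.01) = 14.78, so λ = 14.78/149.7 = 0.0987 per min.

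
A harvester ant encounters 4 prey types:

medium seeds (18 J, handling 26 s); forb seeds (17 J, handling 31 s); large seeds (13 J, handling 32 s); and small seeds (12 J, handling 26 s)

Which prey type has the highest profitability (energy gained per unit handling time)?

Profitability E/h (J/s): medium seeds = 18/26 = 0.692, forb seeds = 17/31 = 0.548, large seeds = 13/32 = 0.406, small seeds = 12/26 = 0.462.
Ranked: medium seeds > forb seeds > small seeds > large seeds.

medium seeds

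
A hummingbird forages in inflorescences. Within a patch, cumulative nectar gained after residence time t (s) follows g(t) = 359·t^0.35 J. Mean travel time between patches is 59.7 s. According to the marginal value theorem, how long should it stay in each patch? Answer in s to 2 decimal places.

Optimal t* satisfies g'(t*) = g(t*)/(T + t*).
g'(t) = 0.35·359·t^-0.65. Setting 0.35·359·t^-0.65 = 359·t^0.35/(59.7+t) gives 0.35(59.7+t) = t, so 0.65·t = 0.35×59.7.
t* = 0.35×59.7/0.65 = 32.15 s.

32.15 s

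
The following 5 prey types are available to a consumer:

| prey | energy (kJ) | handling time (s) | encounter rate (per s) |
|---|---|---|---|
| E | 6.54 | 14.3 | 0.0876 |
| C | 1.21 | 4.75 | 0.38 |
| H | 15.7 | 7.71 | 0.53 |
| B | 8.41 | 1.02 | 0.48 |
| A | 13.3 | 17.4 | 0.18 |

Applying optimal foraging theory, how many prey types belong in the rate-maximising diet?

1

Profitabilities (E/h, kJ/s): B 8.25, H 2.04, A 0.764, E 0.457, C 0.255. Add prey in this order while the next type's profitability exceeds the intake rate on those already taken.
Rate on top 1: 2.71. H: 2.04 < 2.71 → exclude; stop.
Optimal diet: B — 1 of 5 types.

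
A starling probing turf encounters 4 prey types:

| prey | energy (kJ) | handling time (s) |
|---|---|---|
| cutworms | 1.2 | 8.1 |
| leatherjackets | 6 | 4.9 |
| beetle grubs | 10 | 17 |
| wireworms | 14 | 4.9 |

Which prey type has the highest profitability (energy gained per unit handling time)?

Profitability E/h (kJ/s): cutworms = 1.2/8.1 = 0.148, leatherjackets = 6/4.9 = 1.22, beetle grubs = 10/17 = 0.588, wireworms = 14/4.9 = 2.86.
Ranked: wireworms > leatherjackets > beetle grubs > cutworms.

wireworms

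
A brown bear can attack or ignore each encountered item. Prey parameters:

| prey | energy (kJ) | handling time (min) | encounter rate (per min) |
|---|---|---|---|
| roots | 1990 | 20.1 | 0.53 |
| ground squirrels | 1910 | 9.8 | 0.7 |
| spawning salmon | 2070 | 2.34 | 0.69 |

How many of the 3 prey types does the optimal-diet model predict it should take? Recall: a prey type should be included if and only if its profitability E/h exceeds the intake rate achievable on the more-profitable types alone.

1

E/h in descending order: spawning salmon 885, ground squirrels 195, roots 99 kJ/min. The optimal diet is the largest prefix of this list for which every included type satisfies E_i/h_i > R on the types above it.
Rate on top 1: 546.3. ground squirrels: 195 < 546.3 → exclude; stop.
Optimal diet: spawning salmon — 1 of 3 types.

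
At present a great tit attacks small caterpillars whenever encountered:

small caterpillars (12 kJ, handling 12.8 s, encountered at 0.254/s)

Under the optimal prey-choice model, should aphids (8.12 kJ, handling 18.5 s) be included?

Intake rate on the current diet: R = (0.254×12) / (1 + 0.254×12.8) = 3.048/4.251 = 0.717 kJ/s.
Profitability of aphids: 8.12/18.5 = 0.4389 kJ/s.
Since 0.4389 < R, time spent handling aphids is better spent searching.

No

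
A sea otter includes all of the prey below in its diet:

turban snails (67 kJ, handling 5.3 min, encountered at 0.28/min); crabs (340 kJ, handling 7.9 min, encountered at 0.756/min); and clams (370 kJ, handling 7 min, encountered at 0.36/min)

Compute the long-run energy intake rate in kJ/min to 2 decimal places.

R = (0.28×67 + 0.756×340 + 0.36×370) / (1 + 0.28×5.3 + 0.756×7.9 + 0.36×7) = 409/10.98 = 37.26 kJ/min.

37.26 kJ/min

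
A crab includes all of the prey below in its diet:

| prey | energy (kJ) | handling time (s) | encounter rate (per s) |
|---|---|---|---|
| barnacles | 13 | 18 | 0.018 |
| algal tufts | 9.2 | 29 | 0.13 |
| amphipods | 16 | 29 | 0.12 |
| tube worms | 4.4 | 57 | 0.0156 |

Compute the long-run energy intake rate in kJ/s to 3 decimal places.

Energy encountered per unit search time: 0.018×13 + 0.13×9.2 + 0.12×16 + 0.0156×4.4 = 3.419 kJ/s.
Handling time per unit search time: 0.018×18 + 0.13×29 + 0.12×29 + 0.0156×57 = 8.463.
Rate = 3.419/(1 + 8.463) = 0.3613 kJ/s.

0.361 kJ/s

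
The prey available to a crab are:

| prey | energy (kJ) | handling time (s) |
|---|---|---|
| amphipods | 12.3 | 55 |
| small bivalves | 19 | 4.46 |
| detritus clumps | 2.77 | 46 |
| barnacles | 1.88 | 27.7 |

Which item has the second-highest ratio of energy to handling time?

In descending order of E/h:
small bivalves: 19/4.46 = 4.26 kJ/s
amphipods: 12.3/55 = 0.224 kJ/s
barnacles: 1.88/27.7 = 0.0679 kJ/s
detritus clumps: 2.77/46 = 0.0602 kJ/s

amphipods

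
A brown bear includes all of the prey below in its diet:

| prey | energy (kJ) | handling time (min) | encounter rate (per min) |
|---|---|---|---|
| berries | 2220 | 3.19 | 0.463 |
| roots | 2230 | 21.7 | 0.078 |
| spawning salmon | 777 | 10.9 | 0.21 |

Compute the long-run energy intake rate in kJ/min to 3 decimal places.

211.342 kJ/min

R = Σλ_iE_i / (1 + Σλ_ih_i)
Numerator: 0.463×2220 + 0.078×2230 + 0.21×777 = 1365
Denominator: 1 + 0.463×3.19 + 0.078×21.7 + 0.21×10.9 = 6.459
R = 1365/6.459 = 211.3 kJ/min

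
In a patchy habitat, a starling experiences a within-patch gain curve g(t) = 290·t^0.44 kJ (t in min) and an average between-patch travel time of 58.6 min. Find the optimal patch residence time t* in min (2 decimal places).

46.04 min

By the marginal value theorem, leave when the instantaneous gain rate g'(t) equals the habitat-wide average g(t)/(T + t).
g'(t) = 0.44·290·t^-0.56. Setting 0.44·290·t^-0.56 = 290·t^0.44/(58.6+t) gives 0.44(58.6+t) = t, so 0.56·t = 0.44×58.6.
t* = 0.44×58.6/0.56 = 46.04 min.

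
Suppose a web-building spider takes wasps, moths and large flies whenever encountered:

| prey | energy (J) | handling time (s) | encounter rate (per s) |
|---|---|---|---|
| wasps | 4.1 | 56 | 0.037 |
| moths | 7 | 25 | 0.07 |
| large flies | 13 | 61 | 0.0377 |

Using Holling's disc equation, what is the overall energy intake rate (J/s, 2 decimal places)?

R = Σλ_iE_i / (1 + Σλ_ih_i)
Numerator: 0.037×4.1 + 0.07×7 + 0.0377×13 = 1.132
Denominator: 1 + 0.037×56 + 0.07×25 + 0.0377×61 = 7.122
R = 1.132/7.122 = 0.1589 J/s

0.16 J/s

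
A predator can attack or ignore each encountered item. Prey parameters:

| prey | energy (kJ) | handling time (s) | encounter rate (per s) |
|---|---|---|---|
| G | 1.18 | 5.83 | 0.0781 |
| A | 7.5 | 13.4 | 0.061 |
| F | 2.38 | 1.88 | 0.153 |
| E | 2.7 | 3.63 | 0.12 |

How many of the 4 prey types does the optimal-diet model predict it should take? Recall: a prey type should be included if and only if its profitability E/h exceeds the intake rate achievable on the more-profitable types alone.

3

Profitabilities (E/h, kJ/s): F 1.27, E 0.744, A 0.56, G 0.202. Add prey in this order while the next type's profitability exceeds the intake rate on those already taken.
Rate on top 1: 0.2828. E: 0.744 > 0.2828 → include.
Rate on top 2: 0.3993. A: 0.56 > 0.3993 → include.
Rate on top 3: 0.4509. G: 0.202 < 0.4509 → exclude; stop.
Optimal diet: F, E, A — 3 of 4 types.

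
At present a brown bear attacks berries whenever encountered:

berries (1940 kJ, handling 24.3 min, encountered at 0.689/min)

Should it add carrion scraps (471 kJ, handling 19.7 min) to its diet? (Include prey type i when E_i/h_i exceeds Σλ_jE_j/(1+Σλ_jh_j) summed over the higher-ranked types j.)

On berries alone, R = ΣλE/(1+Σλh) = 1337/17.74 = 75.34 kJ/min.
Profitability of carrion scraps: 471/19.7 = 23.91 kJ/min.
23.91 < 75.34, so adding carrion scraps would lower the average — exclude it.

No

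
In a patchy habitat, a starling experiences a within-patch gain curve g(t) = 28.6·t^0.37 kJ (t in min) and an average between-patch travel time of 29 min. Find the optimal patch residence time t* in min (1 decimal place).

Optimal t* satisfies g'(t*) = g(t*)/(T + t*).
g'(t) = 0.37·28.6·t^-0.63. Setting 0.37·28.6·t^-0.63 = 28.6·t^0.37/(29+t) gives 0.37(29+t) = t, so 0.63·t = 0.37×29.
t* = 0.37×29/0.63 = 17.03 min.

17.0 min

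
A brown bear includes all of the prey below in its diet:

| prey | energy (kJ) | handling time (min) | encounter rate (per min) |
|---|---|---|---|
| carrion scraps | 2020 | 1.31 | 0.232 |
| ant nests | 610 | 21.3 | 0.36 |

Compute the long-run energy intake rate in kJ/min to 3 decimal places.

R = Σλ_iE_i / (1 + Σλ_ih_i)
Numerator: 0.232×2020 + 0.36×610 = 688.2
Denominator: 1 + 0.232×1.31 + 0.36×21.3 = 8.972
R = 688.2/8.972 = 76.71 kJ/min

76.710 kJ/min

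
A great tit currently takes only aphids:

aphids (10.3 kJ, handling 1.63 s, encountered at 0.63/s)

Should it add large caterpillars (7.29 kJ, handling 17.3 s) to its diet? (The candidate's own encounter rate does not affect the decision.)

Current rate: (0.63×10.3)/(1 + 0.63×1.63) = 3.201 kJ/s.
large caterpillars: E/h = 7.29/17.3 = 0.4214 kJ/s.
Since 0.4214 < R, time spent handling large caterpillars is better spent searching.

No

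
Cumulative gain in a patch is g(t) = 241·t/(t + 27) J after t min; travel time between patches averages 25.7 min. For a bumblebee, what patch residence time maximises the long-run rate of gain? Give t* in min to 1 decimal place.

26.3 min

Maximise g(t)/(T+t): set derivative to zero → g'(t)(T+t) = g(t).
g'(t) = 241·27/(t + 27)². Setting 241·27/(t+27)² = 241t/[(t+27)(25.7+t)] gives 27(25.7+t) = t(t+27), so t² = 27×25.7 = 693.9.
t* = √693.9 = 26.34 min.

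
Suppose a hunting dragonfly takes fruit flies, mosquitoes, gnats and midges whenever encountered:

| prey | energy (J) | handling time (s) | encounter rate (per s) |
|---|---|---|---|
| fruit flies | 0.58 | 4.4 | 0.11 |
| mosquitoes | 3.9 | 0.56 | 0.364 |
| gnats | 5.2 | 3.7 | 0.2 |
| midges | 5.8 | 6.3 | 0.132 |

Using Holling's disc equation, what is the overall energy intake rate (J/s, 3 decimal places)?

Energy encountered per unit search time: 0.11×0.58 + 0.364×3.9 + 0.2×5.2 + 0.132×5.8 = 3.289 J/s.
Handling time per unit search time: 0.11×4.4 + 0.364×0.56 + 0.2×3.7 + 0.132×6.3 = 2.259.
Rate = 3.289/(1 + 2.259) = 1.009 J/s.

1.009 J/s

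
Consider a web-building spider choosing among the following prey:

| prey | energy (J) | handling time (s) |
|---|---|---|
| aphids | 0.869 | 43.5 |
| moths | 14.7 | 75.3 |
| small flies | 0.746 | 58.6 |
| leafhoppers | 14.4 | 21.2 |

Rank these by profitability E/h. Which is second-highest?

moths

Profitability E/h (J/s): aphids = 0.869/43.5 = 0.02, moths = 14.7/75.3 = 0.195, small flies = 0.746/58.6 = 0.0127, leafhoppers = 14.4/21.2 = 0.679.
Ranked: leafhoppers > moths > aphids > small flies.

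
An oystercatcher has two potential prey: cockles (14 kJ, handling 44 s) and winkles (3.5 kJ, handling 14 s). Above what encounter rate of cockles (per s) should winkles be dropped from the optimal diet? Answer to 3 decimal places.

Drop winkles once their profitability E₂/h₂ falls below the rate achievable on cockles alone: E₂/h₂ = λE₁/(1 + λh₁).
Solve for λ: λE₁h₂ = E₂(1 + λh₁) → λ(E₁h₂ − E₂h₁) = E₂ → λ = E₂/(E₁h₂ − E₂h₁).
λ = 3.5/(14×14 − 3.5×44) = 3.5/42 = 0.08333 per s.

0.083 per s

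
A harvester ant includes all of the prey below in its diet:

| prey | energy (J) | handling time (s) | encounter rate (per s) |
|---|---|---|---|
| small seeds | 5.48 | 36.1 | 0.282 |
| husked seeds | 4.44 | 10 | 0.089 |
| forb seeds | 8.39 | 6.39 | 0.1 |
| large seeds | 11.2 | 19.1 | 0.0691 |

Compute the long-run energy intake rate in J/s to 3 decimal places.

Energy encountered per unit search time: 0.282×5.48 + 0.089×4.44 + 0.1×8.39 + 0.0691×11.2 = 3.553 J/s.
Handling time per unit search time: 0.282×36.1 + 0.089×10 + 0.1×6.39 + 0.0691×19.1 = 13.03.
Rate = 3.553/(1 + 13.03) = 0.2533 J/s.

0.253 J/s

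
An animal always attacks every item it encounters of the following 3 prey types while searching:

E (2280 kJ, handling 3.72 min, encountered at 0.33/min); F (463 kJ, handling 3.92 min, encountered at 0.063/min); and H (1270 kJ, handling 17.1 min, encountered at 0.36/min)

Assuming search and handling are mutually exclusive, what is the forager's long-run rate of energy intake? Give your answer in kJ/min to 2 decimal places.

143.53 kJ/min

R = Σλ_iE_i / (1 + Σλ_ih_i)
Numerator: 0.33×2280 + 0.063×463 + 0.36×1270 = 1239
Denominator: 1 + 0.33×3.72 + 0.063×3.92 + 0.36×17.1 = 8.631
R = 1239/8.631 = 143.5 kJ/min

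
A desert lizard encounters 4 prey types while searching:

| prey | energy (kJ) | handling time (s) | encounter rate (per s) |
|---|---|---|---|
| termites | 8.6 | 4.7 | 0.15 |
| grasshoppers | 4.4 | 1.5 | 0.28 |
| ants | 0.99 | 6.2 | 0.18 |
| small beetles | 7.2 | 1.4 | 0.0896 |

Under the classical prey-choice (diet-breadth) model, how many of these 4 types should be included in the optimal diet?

Profitabilities (E/h, kJ/s): small beetles 5.14, grasshoppers 2.93, termites 1.83, ants 0.16. Add prey in this order while the next type's profitability exceeds the intake rate on those already taken.
Rate on top 1: 0.5732. grasshoppers: 2.93 > 0.5732 → include.
Rate on top 2: 1.215. termites: 1.83 > 1.215 → include.
Rate on top 3: 1.407. ants: 0.16 < 1.407 → exclude; stop.
Optimal diet: small beetles, grasshoppers, termites — 3 of 4 types.

3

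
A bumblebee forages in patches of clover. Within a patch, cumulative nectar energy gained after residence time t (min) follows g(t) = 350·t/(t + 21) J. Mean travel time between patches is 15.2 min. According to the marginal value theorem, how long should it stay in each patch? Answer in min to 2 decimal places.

17.87 min

Maximise g(t)/(T+t): set derivative to zero → g'(t)(T+t) = g(t).
g'(t) = 350·21/(t + 21)². Setting 350·21/(t+21)² = 350t/[(t+21)(15.2+t)] gives 21(15.2+t) = t(t+21), so t² = 21×15.2 = 319.2.
t* = √319.2 = 17.87 min.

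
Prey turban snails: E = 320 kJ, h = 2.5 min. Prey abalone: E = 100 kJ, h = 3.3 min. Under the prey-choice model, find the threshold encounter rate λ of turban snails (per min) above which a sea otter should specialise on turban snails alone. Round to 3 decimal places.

0.124 per min

At the threshold, the rate on turban snails alone equals the profitability of abalone: λ·320/(1 + λ·2.5) = 100/3.3 = 30.3.
Rearranging, λ(320 − 30.3×2.5) = 30.3, so λ = 30.3/244.2 = 0.1241 per min.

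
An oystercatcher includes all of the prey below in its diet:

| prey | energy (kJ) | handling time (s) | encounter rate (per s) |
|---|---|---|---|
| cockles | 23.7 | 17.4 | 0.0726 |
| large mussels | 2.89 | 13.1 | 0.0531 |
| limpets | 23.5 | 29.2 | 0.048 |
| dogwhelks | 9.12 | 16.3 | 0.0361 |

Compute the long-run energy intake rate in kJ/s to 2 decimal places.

R = Σλ_iE_i / (1 + Σλ_ih_i)
Numerator: 0.0726×23.7 + 0.0531×2.89 + 0.048×23.5 + 0.0361×9.12 = 3.331
Denominator: 1 + 0.0726×17.4 + 0.0531×13.1 + 0.048×29.2 + 0.0361×16.3 = 4.949
R = 3.331/4.949 = 0.6731 kJ/s

0.67 kJ/s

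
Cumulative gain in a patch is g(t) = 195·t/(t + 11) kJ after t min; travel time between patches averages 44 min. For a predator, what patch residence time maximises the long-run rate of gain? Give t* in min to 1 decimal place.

By the marginal value theorem, leave when the instantaneous gain rate g'(t) equals the habitat-wide average g(t)/(T + t).
g'(t) = 195·11/(t + 11)². Setting 195·11/(t+11)² = 195t/[(t+11)(44+t)] gives 11(44+t) = t(t+11), so t² = 11×44 = 484.
t* = √484 = 22 min.

22.0 min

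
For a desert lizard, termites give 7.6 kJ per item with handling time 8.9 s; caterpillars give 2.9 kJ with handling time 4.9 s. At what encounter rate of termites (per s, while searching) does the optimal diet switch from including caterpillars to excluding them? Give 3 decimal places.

The zero-one rule: include caterpillars iff E₂/h₂ > λE₁/(1+λh₁). Equality gives the switch point.
λE₁h₂ = E₂ + λE₂h₁ ⇒ λ = E₂/(E₁h₂ − E₂h₁) = 2.9/(37.24 − 25.81) = 0.2537 per s.

0.254 per s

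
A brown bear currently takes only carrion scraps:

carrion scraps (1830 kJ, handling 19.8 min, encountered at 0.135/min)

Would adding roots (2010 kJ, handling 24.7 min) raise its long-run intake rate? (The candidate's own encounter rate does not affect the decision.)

Yes

Current rate: (0.135×1830)/(1 + 0.135×19.8) = 67.26 kJ/min.
roots: E/h = 2010/24.7 = 81.38 kJ/min.
81.38 > 67.26, so adding roots raises the average — include it.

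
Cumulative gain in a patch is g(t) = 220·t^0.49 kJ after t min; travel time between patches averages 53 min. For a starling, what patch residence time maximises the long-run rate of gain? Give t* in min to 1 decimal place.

By the marginal value theorem, leave when the instantaneous gain rate g'(t) equals the habitat-wide average g(t)/(T + t).
g'(t) = 0.49·220·t^-0.51. Setting 0.49·220·t^-0.51 = 220·t^0.49/(53+t) gives 0.49(53+t) = t, so 0.51·t = 0.49×53.
t* = 0.49×53/0.51 = 50.92 min.

50.9 min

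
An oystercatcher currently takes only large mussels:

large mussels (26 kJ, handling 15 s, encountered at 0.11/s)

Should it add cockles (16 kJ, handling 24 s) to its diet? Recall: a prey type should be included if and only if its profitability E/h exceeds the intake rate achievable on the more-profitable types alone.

On large mussels alone, R = ΣλE/(1+Σλh) = 2.86/2.65 = 1.079 kJ/s.
Profitability of cockles: 16/24 = 0.6667 kJ/s.
Since 0.6667 < R, time spent handling cockles is better spent searching.

No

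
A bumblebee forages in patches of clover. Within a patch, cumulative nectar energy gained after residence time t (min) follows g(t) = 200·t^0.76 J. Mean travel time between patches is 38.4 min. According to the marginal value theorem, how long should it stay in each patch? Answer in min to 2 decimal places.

121.60 min

Maximise g(t)/(T+t): set derivative to zero → g'(t)(T+t) = g(t).
g'(t) = 0.76·200·t^-0.24. Setting 0.76·200·t^-0.24 = 200·t^0.76/(38.4+t) gives 0.76(38.4+t) = t, so 0.24·t = 0.76×38.4.
t* = 0.76×38.4/0.24 = 121.6 min.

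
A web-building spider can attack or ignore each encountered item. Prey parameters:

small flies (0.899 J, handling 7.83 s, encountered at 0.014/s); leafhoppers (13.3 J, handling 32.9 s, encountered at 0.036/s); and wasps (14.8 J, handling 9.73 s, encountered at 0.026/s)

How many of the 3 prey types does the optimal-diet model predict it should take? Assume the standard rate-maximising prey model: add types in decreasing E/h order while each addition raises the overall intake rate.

2

E/h in descending order: wasps 1.52, leafhoppers 0.404, small flies 0.115 J/s. The optimal diet is the largest prefix of this list for which every included type satisfies E_i/h_i > R on the types above it.
Rate on top 1: 0.3071. leafhoppers: 0.404 > 0.3071 → include.
Rate on top 2: 0.3543. small flies: 0.115 < 0.3543 → exclude; stop.
Optimal diet: wasps, leafhoppers — 2 of 3 types.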